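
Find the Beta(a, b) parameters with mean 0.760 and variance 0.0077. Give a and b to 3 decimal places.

a = 17.243, b = 5.445

Write ν = a+b; then a = μν and Var = μ(1−μ)/(ν+1).
ν = μ(1−μ)/Var − 1 = 0.182400/0.0077 − 1 = 22.6883.
a = 0.760·22.6883 = 17.243, b = 0.240·22.6883 = 5.445.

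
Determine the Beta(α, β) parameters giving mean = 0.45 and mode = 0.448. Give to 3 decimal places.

α = 23.400, β = 28.600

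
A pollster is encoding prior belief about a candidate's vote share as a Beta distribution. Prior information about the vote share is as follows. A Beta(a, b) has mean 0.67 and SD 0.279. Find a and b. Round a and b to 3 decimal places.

First σ² = 0.077841. Setting a = μn, b = (1−μ)n with n = a+b,
μ(1−μ)/(n+1) = 0.077841 ⇒ n+1 = 0.2211/0.077841 = 2.8404 ⇒ n = 1.8404.
Hence a = 0.67×1.8404 = 1.233, b = 0.33×1.8404 = 0.607.

a = 1.233, b = 0.607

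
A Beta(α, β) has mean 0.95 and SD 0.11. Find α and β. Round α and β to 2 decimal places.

α = 2.78, β = 0.15

First σ² = 0.0121. Setting α = μn, β = (1−μ)n with n = α+β,
μ(1−μ)/(n+1) = 0.0121 ⇒ n+1 = 0.0475/0.0121 = 3.9256 ⇒ n = 2.9256.
Hence α = 0.95×2.9256 = 2.78, β = 0.05×2.9256 = 0.15.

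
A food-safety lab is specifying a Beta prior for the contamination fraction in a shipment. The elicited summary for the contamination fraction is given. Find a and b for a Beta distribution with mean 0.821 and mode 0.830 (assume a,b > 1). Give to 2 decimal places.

a = 60.21, b = 13.13

With s = a+b: μ = a/s and mode = (a−1)/(s−2). Eliminating a = μs,
μs − 1 = m(s−2) ⇒ s(μ−m) = 1−2m ⇒ s = -0.660/-0.009 = 73.3333.
So a = μs = 60.21, b = (1−μ)s = 13.13.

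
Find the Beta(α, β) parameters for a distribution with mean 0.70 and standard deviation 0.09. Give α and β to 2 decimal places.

σ² = 0.09² = 0.0081.
With s = α+β, Var = μ(1−μ)/(s+1), so s+1 = (0.70×0.30)/0.0081 = 25.9259 and s = 24.9259.
α = μs = 17.45, β = (1−μ)s = 7.48.

α = 17.45, β = 7.48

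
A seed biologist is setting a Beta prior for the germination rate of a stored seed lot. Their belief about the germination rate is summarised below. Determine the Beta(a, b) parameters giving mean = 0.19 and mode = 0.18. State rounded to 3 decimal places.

a = 12.160, b = 51.840

Let s = a+b. Mean gives a = μs = 0.19s; mode gives (a−1)/(s−2) = 0.18.
Substituting: 0.19s − 1 = 0.18(s−2) = 0.18s − 0.36, so 0.01s = 0.64 and s = 64.0000.
Then a = 0.19×64.0000 = 12.160 and b = s−a = 51.840.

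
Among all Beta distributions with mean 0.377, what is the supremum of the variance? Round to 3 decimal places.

0.235

For fixed mean μ the Beta variance is μ(1−μ)/(α+β+1), increasing as α+β decreases.
Its least upper bound (not attained) is μ(1−μ) = 0.377·0.623 = 0.235.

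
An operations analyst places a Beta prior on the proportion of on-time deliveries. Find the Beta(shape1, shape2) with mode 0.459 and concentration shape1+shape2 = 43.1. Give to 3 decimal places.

Since the density peak of Beta(shape1,shape2) is at (shape1−1)/(shape1+shape2−2),
shape1 = 1 + 0.459(43.1−2) = 19.865 and shape2 = 43.1 − 19.865 = 23.235.

shape1 = 19.865, shape2 = 23.235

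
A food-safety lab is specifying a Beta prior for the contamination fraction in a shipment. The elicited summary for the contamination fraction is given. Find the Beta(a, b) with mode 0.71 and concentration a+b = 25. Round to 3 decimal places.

Since the density peak of Beta(a,b) is at (a−1)/(a+b−2),
a = 1 + 0.71(25−2) = 17.330 and b = 25 − 17.330 = 7.670.

a = 17.330, b = 7.670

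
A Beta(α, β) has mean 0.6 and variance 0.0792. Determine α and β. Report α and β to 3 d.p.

α = 1.218, β = 0.812

Write ν = α+β; then α = μν and Var = μ(1−μ)/(ν+1).
ν = μ(1−μ)/Var − 1 = 0.24/0.0792 − 1 = 2.0303.
α = 0.6·2.0303 = 1.218, β = 0.4·2.0303 = 0.812.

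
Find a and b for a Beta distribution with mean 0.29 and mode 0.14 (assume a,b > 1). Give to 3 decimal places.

With s = a+b: μ = a/s and mode = (a−1)/(s−2). Eliminating a = μs,
μs − 1 = m(s−2) ⇒ s(μ−m) = 1−2m ⇒ s = 0.72/0.15 = 4.8000.
So a = μs = 1.392, b = (1−μ)s = 3.408.

a = 1.392, b = 3.408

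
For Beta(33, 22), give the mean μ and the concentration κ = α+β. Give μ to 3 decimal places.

μ = 0.600, κ = 55

κ = α+β = 33+22 = 55; μ = α/κ = 33/55 = 0.600.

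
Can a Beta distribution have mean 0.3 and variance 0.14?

Yes

For any Beta, Var(X) < E[X]·(1−E[X]).
Here μ(1−μ) = 0.3×0.7 = 0.21, and 0.14 < 0.21.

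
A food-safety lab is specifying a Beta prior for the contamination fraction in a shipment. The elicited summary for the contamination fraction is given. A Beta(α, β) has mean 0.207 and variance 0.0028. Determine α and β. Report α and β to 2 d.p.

Let s = α+β. The Beta variance is μ(1−μ)/(s+1).
So s+1 = μ(1−μ)/σ² = (0.207×0.793)/0.0028 = 0.164151/0.0028 = 58.6254, giving s = 57.6254.
Then α = μs = 0.207×57.6254 = 11.93 and β = (1−μ)s = 0.793×57.6254 = 45.70.

α = 11.93, β = 45.70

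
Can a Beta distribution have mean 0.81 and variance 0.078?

Yes

For any Beta, Var(X) < E[X]·(1−E[X]).
Here μ(1−μ) = 0.81×0.19 = 0.1539, and 0.078 < 0.1539.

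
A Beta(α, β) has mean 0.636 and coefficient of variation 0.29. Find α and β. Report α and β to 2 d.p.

α = 3.69, β = 2.11

σ = CV·μ = 0.29×0.636 = 0.18444, so σ² = 0.034018.
s+1 = μ(1−μ)/σ² = 0.231504/0.034018 = 6.8053, so s = α+β = 5.8053.
α = μs = 3.69, β = (1−μ)s = 2.11.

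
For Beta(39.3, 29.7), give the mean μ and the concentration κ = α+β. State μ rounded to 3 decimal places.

κ = α+β = 39.3+29.7 = 69.0; μ = α/κ = 39.3/69.0 = 0.570.

μ = 0.570, κ = 69.0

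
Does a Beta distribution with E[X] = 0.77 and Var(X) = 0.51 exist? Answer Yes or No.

No

The Beta variance bound is σ² < μ(1−μ).
Here μ(1−μ) = 0.77×0.23 = 0.1771, and 0.51 ≥ 0.1771.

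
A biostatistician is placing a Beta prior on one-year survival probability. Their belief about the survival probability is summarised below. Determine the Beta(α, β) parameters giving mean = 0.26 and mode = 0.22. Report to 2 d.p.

α = 3.64, β = 10.36

Let s = α+β. Mean gives α = μs = 0.26s; mode gives (α−1)/(s−2) = 0.22.
Substituting: 0.26s − 1 = 0.22(s−2) = 0.22s − 0.44, so 0.04s = 0.56 and s = 14.0000.
Then α = 0.26×14.0000 = 3.64 and β = s−α = 10.36.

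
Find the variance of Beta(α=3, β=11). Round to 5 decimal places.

α+β = 14 and αβ = 33, so Var = αβ/[(α+β)²(α+β+1)] = 33/2940 = 0.01122.

0.01122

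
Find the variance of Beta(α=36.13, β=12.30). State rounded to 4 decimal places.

0.0038

μ = 36.13/48.43 = 0.746025; Var = μ(1−μ)/(α+β+1) = 0.1894716/49.43 = 0.0038.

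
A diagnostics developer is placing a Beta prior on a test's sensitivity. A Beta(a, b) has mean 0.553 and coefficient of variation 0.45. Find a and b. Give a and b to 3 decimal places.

Var = (CV·μ)² = (0.45×0.553)² = 0.061926.
a+b = μ(1−μ)/Var − 1 = 0.247191/0.061926 − 1 = 2.9917.
Thus a = 0.553·2.9917 = 1.654 and b = 0.447·2.9917 = 1.337.

a = 1.654, b = 1.337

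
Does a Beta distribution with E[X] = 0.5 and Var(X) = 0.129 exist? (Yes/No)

For any Beta, Var(X) < E[X]·(1−E[X]).
Here μ(1−μ) = 0.5×0.5 = 0.25, and 0.129 < 0.25.

Yes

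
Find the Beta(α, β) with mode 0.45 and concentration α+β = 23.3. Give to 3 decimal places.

α = 10.585, β = 12.715

Mode = (α−1)/(κ−2) with κ = α+β, so α−1 = 0.45·21.3 = 9.585.
α = 10.585; β = κ − α = 12.715.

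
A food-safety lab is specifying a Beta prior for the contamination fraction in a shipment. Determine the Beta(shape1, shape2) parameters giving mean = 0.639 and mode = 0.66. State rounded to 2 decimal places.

shape1 = 9.74, shape2 = 5.50

Let s = shape1+shape2. Mean gives shape1 = μs = 0.639s; mode gives (shape1−1)/(s−2) = 0.66.
Substituting: 0.639s − 1 = 0.66(s−2) = 0.66s − 1.32, so -0.021s = -0.32 and s = 15.2381.
Then shape1 = 0.639×15.2381 = 9.74 and shape2 = s−shape1 = 5.50.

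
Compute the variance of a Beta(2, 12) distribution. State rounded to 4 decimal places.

μ = 2/14 = 0.142857; Var = μ(1−μ)/(α+β+1) = 0.1224490/15 = 0.0082.

0.0082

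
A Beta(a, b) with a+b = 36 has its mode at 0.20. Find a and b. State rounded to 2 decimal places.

a = 7.80, b = 28.20

Since the density peak of Beta(a,b) is at (a−1)/(a+b−2),
a = 1 + 0.20(36−2) = 7.80 and b = 36 − 7.80 = 28.20.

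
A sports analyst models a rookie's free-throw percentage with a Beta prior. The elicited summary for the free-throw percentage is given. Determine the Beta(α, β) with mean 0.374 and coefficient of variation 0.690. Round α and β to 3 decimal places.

α = 0.941, β = 1.575

σ = CV·μ = 0.690×0.374 = 0.25806, so σ² = 0.066595.
s+1 = μ(1−μ)/σ² = 0.234124/0.066595 = 3.5156, so s = α+β = 2.5156.
α = μs = 0.941, β = (1−μ)s = 1.575.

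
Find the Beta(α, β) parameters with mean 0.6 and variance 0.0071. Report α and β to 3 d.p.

α = 19.682, β = 13.121

Let s = α+β. The Beta variance is μ(1−μ)/(s+1).
So s+1 = μ(1−μ)/σ² = (0.6×0.4)/0.0071 = 0.24/0.0071 = 33.8028, giving s = 32.8028.
Then α = μs = 0.6×32.8028 = 19.682 and β = (1−μ)s = 0.4×32.8028 = 13.121.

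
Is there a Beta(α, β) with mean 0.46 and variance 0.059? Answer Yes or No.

Yes

A Beta with mean μ has variance μ(1−μ)/(α+β+1) < μ(1−μ).
Here μ(1−μ) = 0.46×0.54 = 0.2484, and 0.059 < 0.2484.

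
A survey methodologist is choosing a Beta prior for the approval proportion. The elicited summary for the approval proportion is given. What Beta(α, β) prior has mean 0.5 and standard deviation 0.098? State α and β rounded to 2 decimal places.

Variance = 0.098² = 0.009604. The moment-matching identity α+β = μ(1−μ)/Var − 1 gives
α+β = 0.25/0.009604 − 1 = 25.0308, so α = μ·25.0308 = 12.52 and β = (1−μ)·25.0308 = 12.52.

α = 12.52, β = 12.52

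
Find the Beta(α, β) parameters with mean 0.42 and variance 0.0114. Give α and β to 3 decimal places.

α = 8.555, β = 11.814

By moment matching, α+β = μ(1−μ)/σ² − 1 = (0.42·0.58)/0.0114 − 1 = 21.3684 − 1 = 20.3684.
Since α/(α+β) = μ, α = 0.42·20.3684 = 8.555 and β = 0.58·20.3684 = 11.814.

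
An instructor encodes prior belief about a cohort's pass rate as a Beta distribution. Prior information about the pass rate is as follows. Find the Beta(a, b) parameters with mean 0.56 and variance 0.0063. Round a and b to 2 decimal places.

By moment matching, a+b = μ(1−μ)/σ² − 1 = (0.56·0.44)/0.0063 − 1 = 39.1111 − 1 = 38.1111.
Since a/(a+b) = μ, a = 0.56·38.1111 = 21.34 and b = 0.44·38.1111 = 16.77.

a = 21.34, b = 16.77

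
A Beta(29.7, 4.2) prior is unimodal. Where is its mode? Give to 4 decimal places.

0.8997

The density x^(α−1)(1−x)^(β−1) is maximised at (α−1)/(α+β−2) = 28.7/31.9 = 0.8997.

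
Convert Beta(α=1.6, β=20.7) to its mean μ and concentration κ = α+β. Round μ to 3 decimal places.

κ = α+β = 1.6+20.7 = 22.3; μ = α/κ = 1.6/22.3 = 0.072.

μ = 0.072, κ = 22.3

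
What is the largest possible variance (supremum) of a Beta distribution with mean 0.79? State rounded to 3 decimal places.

0.166

For fixed mean μ the Beta variance is μ(1−μ)/(α+β+1), increasing as α+β decreases.
Its least upper bound (not attained) is μ(1−μ) = 0.79·0.21 = 0.166.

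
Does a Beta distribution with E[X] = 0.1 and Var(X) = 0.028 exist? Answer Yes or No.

Yes

A Beta with mean μ has variance μ(1−μ)/(α+β+1) < μ(1−μ).
Here μ(1−μ) = 0.1×0.9 = 0.09, and 0.028 < 0.09.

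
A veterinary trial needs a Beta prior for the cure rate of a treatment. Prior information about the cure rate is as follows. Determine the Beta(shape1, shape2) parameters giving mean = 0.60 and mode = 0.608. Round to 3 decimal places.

shape1 = 16.200, shape2 = 10.800

Let s = shape1+shape2. Mean gives shape1 = μs = 0.60s; mode gives (shape1−1)/(s−2) = 0.608.
Substituting: 0.60s − 1 = 0.608(s−2) = 0.608s − 1.216, so -0.008s = -0.216 and s = 27.0000.
Then shape1 = 0.60×27.0000 = 16.200 and shape2 = s−shape1 = 10.800.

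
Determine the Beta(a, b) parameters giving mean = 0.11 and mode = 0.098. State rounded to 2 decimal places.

a = 7.37, b = 59.63

Let s = a+b. Mean gives a = μs = 0.11s; mode gives (a−1)/(s−2) = 0.098.
Substituting: 0.11s − 1 = 0.098(s−2) = 0.098s − 0.196, so 0.012s = 0.804 and s = 67.0000.
Then a = 0.11×67.0000 = 7.37 and b = s−a = 59.63.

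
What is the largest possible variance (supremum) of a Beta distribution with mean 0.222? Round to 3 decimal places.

For fixed mean μ the Beta variance is μ(1−μ)/(α+β+1), increasing as α+β decreases.
Its least upper bound (not attained) is μ(1−μ) = 0.222·0.778 = 0.173.

0.173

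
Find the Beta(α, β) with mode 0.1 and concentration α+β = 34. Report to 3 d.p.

α = 4.200, β = 29.800

For α,β>1 the mode is (α−1)/(α+β−2), so α = mode·(κ−2)+1 = 0.1×32+1 = 4.200.
And β = (1−mode)·(κ−2)+1 = 0.9×32+1 = 29.800.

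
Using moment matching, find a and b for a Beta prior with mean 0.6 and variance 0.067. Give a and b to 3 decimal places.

a = 1.549, b = 1.033

By moment matching, a+b = μ(1−μ)/σ² − 1 = (0.6·0.4)/0.067 − 1 = 3.5821 − 1 = 2.5821.
Since a/(a+b) = μ, a = 0.6·2.5821 = 1.549 and b = 0.4·2.5821 = 1.033.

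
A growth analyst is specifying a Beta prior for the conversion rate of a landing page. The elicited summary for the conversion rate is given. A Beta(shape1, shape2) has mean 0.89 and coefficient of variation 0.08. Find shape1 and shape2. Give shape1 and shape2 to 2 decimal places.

shape1 = 16.30, shape2 = 2.01

Var = (CV·μ)² = (0.08×0.89)² = 0.005069.
shape1+shape2 = μ(1−μ)/Var − 1 = 0.0979/0.005069 − 1 = 18.3118.
Thus shape1 = 0.89·18.3118 = 16.30 and shape2 = 0.11·18.3118 = 2.01.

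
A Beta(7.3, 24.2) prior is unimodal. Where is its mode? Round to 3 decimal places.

The density x^(α−1)(1−x)^(β−1) is maximised at (α−1)/(α+β−2) = 6.3/29.5 = 0.214.

0.214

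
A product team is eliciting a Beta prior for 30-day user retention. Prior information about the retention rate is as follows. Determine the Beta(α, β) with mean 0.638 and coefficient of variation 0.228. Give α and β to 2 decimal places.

α = 6.33, β = 3.59

σ = CV·μ = 0.228×0.638 = 0.14546, so σ² = 0.021160.
s+1 = μ(1−μ)/σ² = 0.230956/0.021160 = 10.9149, so s = α+β = 9.9149.
α = μs = 6.33, β = (1−μ)s = 3.59.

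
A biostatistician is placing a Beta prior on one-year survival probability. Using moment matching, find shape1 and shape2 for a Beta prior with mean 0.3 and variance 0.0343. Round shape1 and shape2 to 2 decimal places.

shape1 = 1.54, shape2 = 3.59

Write ν = shape1+shape2; then shape1 = μν and Var = μ(1−μ)/(ν+1).
ν = μ(1−μ)/Var − 1 = 0.21/0.0343 − 1 = 5.1224.
shape1 = 0.3·5.1224 = 1.54, shape2 = 0.7·5.1224 = 3.59.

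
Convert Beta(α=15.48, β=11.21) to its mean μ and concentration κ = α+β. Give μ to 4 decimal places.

μ = 0.5800, κ = 26.69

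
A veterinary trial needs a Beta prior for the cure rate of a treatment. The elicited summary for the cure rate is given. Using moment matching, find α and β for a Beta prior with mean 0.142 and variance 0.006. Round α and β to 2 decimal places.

α = 2.74, β = 16.56

Let s = α+β. The Beta variance is μ(1−μ)/(s+1).
So s+1 = μ(1−μ)/σ² = (0.142×0.858)/0.006 = 0.121836/0.006 = 20.3060, giving s = 19.3060.
Then α = μs = 0.142×19.3060 = 2.74 and β = (1−μ)s = 0.858×19.3060 = 16.56.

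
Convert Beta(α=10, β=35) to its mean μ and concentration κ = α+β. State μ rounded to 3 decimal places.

μ = 0.222, κ = 45

κ = α+β = 10+35 = 45; μ = α/κ = 10/45 = 0.222.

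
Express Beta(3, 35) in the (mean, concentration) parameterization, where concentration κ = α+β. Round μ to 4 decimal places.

κ = α+β = 3+35 = 38; μ = α/κ = 3/38 = 0.0789.

μ = 0.0789, κ = 38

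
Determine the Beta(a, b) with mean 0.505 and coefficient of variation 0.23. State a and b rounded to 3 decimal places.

a = 8.852, b = 8.677

σ = CV·μ = 0.23×0.505 = 0.11615, so σ² = 0.013491.
s+1 = μ(1−μ)/σ² = 0.249975/0.013491 = 18.5293, so s = a+b = 17.5293.
a = μs = 8.852, b = (1−μ)s = 8.677.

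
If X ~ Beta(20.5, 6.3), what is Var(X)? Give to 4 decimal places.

0.0065

Var = αβ/[(α+β)²(α+β+1)] = (20.5×6.3)/(26.8²×27.8) = 129.15/19967.072 = 0.0065.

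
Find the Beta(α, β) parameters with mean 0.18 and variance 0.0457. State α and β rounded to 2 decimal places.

Let s = α+β. The Beta variance is μ(1−μ)/(s+1).
So s+1 = μ(1−μ)/σ² = (0.18×0.82)/0.0457 = 0.1476/0.0457 = 3.2298, giving s = 2.2298.
Then α = μs = 0.18×2.2298 = 0.40 and β = (1−μ)s = 0.82×2.2298 = 1.83.

α = 0.40, β = 1.83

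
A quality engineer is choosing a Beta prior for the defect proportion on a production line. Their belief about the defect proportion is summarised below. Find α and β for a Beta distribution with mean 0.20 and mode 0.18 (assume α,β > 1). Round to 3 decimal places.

With s = α+β: μ = α/s and mode = (α−1)/(s−2). Eliminating α = μs,
μs − 1 = m(s−2) ⇒ s(μ−m) = 1−2m ⇒ s = 0.64/0.02 = 32.0000.
So α = μs = 6.400, β = (1−μ)s = 25.600.

α = 6.400, β = 25.600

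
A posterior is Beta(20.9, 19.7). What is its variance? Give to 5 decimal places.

Var = αβ/[(α+β)²(α+β+1)] = (20.9×19.7)/(40.6²×41.6) = 411.73/68571.776 = 0.00600.

0.00600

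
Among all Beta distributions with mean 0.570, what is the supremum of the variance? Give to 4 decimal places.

For fixed mean μ the Beta variance is μ(1−μ)/(α+β+1), increasing as α+β decreases.
Its least upper bound (not attained) is μ(1−μ) = 0.570·0.430 = 0.2451.

0.2451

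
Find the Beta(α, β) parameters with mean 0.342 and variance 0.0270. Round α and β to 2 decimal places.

α = 2.51, β = 4.83

Let s = α+β. The Beta variance is μ(1−μ)/(s+1).
So s+1 = μ(1−μ)/σ² = (0.342×0.658)/0.0270 = 0.225036/0.0270 = 8.3347, giving s = 7.3347.
Then α = μs = 0.342×7.3347 = 2.51 and β = (1−μ)s = 0.658×7.3347 = 4.83.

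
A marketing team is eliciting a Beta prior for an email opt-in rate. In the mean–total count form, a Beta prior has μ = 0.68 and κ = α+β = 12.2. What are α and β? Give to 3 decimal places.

Split κ in proportion μ : (1−μ): α = 0.68·12.2 = 8.296, β = 12.2 − 8.296 = 3.904.

α = 8.296, β = 3.904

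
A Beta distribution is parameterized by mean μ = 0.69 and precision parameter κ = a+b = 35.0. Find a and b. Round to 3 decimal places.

a = 24.150, b = 10.850

a = μκ = 0.69×35.0 = 24.150 and b = (1−μ)κ = 0.31×35.0 = 10.850.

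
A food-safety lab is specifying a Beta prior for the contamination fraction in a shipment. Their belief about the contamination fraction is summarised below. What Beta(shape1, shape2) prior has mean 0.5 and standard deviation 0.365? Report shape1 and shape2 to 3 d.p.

shape1 = 0.438, shape2 = 0.438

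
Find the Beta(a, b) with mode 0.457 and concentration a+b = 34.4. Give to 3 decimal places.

Since the density peak of Beta(a,b) is at (a−1)/(a+b−2),
a = 1 + 0.457(34.4−2) = 15.807 and b = 34.4 − 15.807 = 18.593.

a = 15.807, b = 18.593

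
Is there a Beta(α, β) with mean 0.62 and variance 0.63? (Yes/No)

No

A Beta with mean μ has variance μ(1−μ)/(α+β+1) < μ(1−μ).
Here μ(1−μ) = 0.62×0.38 = 0.2356, and 0.63 ≥ 0.2356.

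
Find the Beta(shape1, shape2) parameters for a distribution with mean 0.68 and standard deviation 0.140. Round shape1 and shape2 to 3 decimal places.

shape1 = 6.869, shape2 = 3.233

σ² = 0.140² = 0.019600.
With s = shape1+shape2, Var = μ(1−μ)/(s+1), so s+1 = (0.68×0.32)/0.019600 = 11.1020 and s = 10.1020.
shape1 = μs = 6.869, shape2 = (1−μ)s = 3.233.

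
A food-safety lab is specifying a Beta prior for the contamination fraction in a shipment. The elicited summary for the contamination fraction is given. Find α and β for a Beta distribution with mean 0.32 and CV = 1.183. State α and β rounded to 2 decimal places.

α = 0.17, β = 0.35

Var = (CV·μ)² = (1.183×0.32)² = 0.143308.
α+β = μ(1−μ)/Var − 1 = 0.2176/0.143308 − 1 = 0.5184.
Thus α = 0.32·0.5184 = 0.17 and β = 0.68·0.5184 = 0.35.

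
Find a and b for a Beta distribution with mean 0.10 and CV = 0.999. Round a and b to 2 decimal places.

σ = CV·μ = 0.999×0.10 = 0.09990, so σ² = 0.009980.
s+1 = μ(1−μ)/σ² = 0.0900/0.009980 = 9.0180, so s = a+b = 8.0180.
a = μs = 0.80, b = (1−μ)s = 7.22.

a = 0.80, b = 7.22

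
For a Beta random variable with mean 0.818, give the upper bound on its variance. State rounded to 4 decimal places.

0.1489

Var = μ(1−μ)/(α+β+1), which approaches μ(1−μ) as α+β → 0.
So the supremum is μ(1−μ) = 0.818×0.182 = 0.1489.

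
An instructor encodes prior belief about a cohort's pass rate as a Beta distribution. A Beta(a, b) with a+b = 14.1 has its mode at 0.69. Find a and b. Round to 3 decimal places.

a = 9.349, b = 4.751

For a,b>1 the mode is (a−1)/(a+b−2), so a = mode·(κ−2)+1 = 0.69×12.1+1 = 9.349.
And b = (1−mode)·(κ−2)+1 = 0.31×12.1+1 = 4.751.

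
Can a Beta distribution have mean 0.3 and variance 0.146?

Yes

For any Beta, Var(X) < E[X]·(1−E[X]).
Here μ(1−μ) = 0.3×0.7 = 0.21, and 0.146 < 0.21.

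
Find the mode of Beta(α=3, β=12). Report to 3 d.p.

0.154

With α,β > 1, mode = (α−1)/(α+β−2) = 2/13 = 0.154.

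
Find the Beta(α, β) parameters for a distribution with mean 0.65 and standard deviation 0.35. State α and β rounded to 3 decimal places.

First σ² = 0.1225. Setting α = μn, β = (1−μ)n with n = α+β,
μ(1−μ)/(n+1) = 0.1225 ⇒ n+1 = 0.2275/0.1225 = 1.8571 ⇒ n = 0.8571.
Hence α = 0.65×0.8571 = 0.557, β = 0.35×0.8571 = 0.300.

α = 0.557, β = 0.300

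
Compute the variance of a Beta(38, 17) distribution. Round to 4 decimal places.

0.0038

α+β = 55 and αβ = 646, so Var = αβ/[(α+β)²(α+β+1)] = 646/169400 = 0.0038.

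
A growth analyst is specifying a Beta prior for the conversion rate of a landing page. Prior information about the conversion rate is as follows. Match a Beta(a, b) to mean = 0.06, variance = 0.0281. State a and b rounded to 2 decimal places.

Write ν = a+b; then a = μν and Var = μ(1−μ)/(ν+1).
ν = μ(1−μ)/Var − 1 = 0.0564/0.0281 − 1 = 1.0071.
a = 0.06·1.0071 = 0.06, b = 0.94·1.0071 = 0.95.

a = 0.06, b = 0.95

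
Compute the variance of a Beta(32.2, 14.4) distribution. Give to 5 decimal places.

0.00449

μ = 32.2/46.6 = 0.690987; Var = μ(1−μ)/(α+β+1) = 0.2135239/47.6 = 0.00449.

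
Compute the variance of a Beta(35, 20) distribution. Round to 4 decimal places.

0.0041

α+β = 55 and αβ = 700, so Var = αβ/[(α+β)²(α+β+1)] = 700/169400 = 0.0041.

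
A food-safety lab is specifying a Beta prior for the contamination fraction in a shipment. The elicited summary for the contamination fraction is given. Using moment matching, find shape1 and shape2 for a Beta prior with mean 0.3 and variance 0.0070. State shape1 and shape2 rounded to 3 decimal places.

shape1 = 8.700, shape2 = 20.300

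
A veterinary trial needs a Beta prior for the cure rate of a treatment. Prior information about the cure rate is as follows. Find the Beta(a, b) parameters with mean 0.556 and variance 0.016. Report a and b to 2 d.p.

a = 8.02, b = 6.41

Let s = a+b. The Beta variance is μ(1−μ)/(s+1).
So s+1 = μ(1−μ)/σ² = (0.556×0.444)/0.016 = 0.246864/0.016 = 15.4290, giving s = 14.4290.
Then a = μs = 0.556×14.4290 = 8.02 and b = (1−μ)s = 0.444×14.4290 = 6.41.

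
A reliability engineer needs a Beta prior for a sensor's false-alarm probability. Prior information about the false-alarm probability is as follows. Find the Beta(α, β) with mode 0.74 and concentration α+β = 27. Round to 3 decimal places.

α = 19.500, β = 7.500

Mode = (α−1)/(κ−2) with κ = α+β, so α−1 = 0.74·25 = 18.500.
α = 19.500; β = κ − α = 7.500.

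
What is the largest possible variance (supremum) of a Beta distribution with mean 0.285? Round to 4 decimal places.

Var = μ(1−μ)/(α+β+1), which approaches μ(1−μ) as α+β → 0.
So the supremum is μ(1−μ) = 0.285×0.715 = 0.2038.

0.2038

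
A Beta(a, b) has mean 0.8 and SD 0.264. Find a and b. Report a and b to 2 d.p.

Variance = 0.264² = 0.069696. The moment-matching identity a+b = μ(1−μ)/Var − 1 gives
a+b = 0.16/0.069696 − 1 = 1.2957, so a = μ·1.2957 = 1.04 and b = (1−μ)·1.2957 = 0.26.

a = 1.04, b = 0.26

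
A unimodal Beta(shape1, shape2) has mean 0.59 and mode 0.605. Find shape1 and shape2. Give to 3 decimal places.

With s = shape1+shape2: μ = shape1/s and mode = (shape1−1)/(s−2). Eliminating shape1 = μs,
μs − 1 = m(s−2) ⇒ s(μ−m) = 1−2m ⇒ s = -0.210/-0.015 = 14.0000.
So shape1 = μs = 8.260, shape2 = (1−μ)s = 5.740.

shape1 = 8.260, shape2 = 5.740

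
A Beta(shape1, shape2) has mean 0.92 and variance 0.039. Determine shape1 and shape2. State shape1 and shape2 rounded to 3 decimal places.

shape1 = 0.816, shape2 = 0.071

Let s = shape1+shape2. The Beta variance is μ(1−μ)/(s+1).
So s+1 = μ(1−μ)/σ² = (0.92×0.08)/0.039 = 0.0736/0.039 = 1.8872, giving s = 0.8872.
Then shape1 = μs = 0.92×0.8872 = 0.816 and shape2 = (1−μ)s = 0.08×0.8872 = 0.071.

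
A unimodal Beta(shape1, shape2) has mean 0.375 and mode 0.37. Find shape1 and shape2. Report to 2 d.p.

shape1 = 19.50, shape2 = 32.50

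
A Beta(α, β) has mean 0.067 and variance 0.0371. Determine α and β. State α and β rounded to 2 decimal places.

α = 0.05, β = 0.64

Write ν = α+β; then α = μν and Var = μ(1−μ)/(ν+1).
ν = μ(1−μ)/Var − 1 = 0.062511/0.0371 − 1 = 0.6849.
α = 0.067·0.6849 = 0.05, β = 0.933·0.6849 = 0.64.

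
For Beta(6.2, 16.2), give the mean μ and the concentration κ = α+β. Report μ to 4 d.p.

μ = 0.2768, κ = 22.4

κ = α+β = 6.2+16.2 = 22.4; μ = α/κ = 6.2/22.4 = 0.2768.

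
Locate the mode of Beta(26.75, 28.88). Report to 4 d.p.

0.4801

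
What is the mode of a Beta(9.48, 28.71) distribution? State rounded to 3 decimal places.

With α,β > 1, mode = (α−1)/(α+β−2) = 8.48/36.19 = 0.234.

0.234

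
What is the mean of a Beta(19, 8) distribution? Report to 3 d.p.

The Beta mean is α/(α+β) = 19/(19+8) = 0.704.

0.704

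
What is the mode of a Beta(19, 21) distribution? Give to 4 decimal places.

0.4737

With α,β > 1, mode = (α−1)/(α+β−2) = 18/38 = 0.4737.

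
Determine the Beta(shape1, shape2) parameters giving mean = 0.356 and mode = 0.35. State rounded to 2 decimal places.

Let s = shape1+shape2. Mean gives shape1 = μs = 0.356s; mode gives (shape1−1)/(s−2) = 0.35.
Substituting: 0.356s − 1 = 0.35(s−2) = 0.35s − 0.70, so 0.006s = 0.30 and s = 50.0000.
Then shape1 = 0.356×50.0000 = 17.80 and shape2 = s−shape1 = 32.20.

shape1 = 17.80, shape2 = 32.20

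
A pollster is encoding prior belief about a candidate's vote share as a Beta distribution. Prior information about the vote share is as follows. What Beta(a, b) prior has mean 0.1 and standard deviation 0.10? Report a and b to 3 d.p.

a = 0.800, b = 7.200

Variance = 0.10² = 0.0100. The moment-matching identity a+b = μ(1−μ)/Var − 1 gives
a+b = 0.09/0.0100 − 1 = 8.0000, so a = μ·8.0000 = 0.800 and b = (1−μ)·8.0000 = 7.200.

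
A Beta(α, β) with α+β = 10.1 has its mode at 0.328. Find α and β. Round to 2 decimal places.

α = 3.66, β = 6.44

For α,β>1 the mode is (α−1)/(α+β−2), so α = mode·(κ−2)+1 = 0.328×8.1+1 = 3.66.
And β = (1−mode)·(κ−2)+1 = 0.672×8.1+1 = 6.44.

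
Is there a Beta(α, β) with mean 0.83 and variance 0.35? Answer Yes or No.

A Beta with mean μ has variance μ(1−μ)/(α+β+1) < μ(1−μ).
Here μ(1−μ) = 0.83×0.17 = 0.1411, and 0.35 ≥ 0.1411.

No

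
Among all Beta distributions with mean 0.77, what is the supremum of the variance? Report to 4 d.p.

For fixed mean μ the Beta variance is μ(1−μ)/(α+β+1), increasing as α+β decreases.
Its least upper bound (not attained) is μ(1−μ) = 0.77·0.23 = 0.1771.

0.1771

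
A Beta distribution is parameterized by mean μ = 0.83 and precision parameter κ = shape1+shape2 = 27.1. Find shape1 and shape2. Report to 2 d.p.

Split κ in proportion μ : (1−μ): shape1 = 0.83·27.1 = 22.49, shape2 = 27.1 − 22.49 = 4.61.

shape1 = 22.49, shape2 = 4.61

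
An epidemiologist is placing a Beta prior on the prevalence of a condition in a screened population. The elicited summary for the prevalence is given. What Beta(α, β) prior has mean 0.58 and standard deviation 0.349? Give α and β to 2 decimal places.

α = 0.58, β = 0.42

Variance = 0.349² = 0.121801. The moment-matching identity α+β = μ(1−μ)/Var − 1 gives
α+β = 0.2436/0.121801 − 1 = 1.0000, so α = μ·1.0000 = 0.58 and β = (1−μ)·1.0000 = 0.42.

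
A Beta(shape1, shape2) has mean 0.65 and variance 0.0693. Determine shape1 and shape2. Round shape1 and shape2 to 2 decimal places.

shape1 = 1.48, shape2 = 0.80

By moment matching, shape1+shape2 = μ(1−μ)/σ² − 1 = (0.65·0.35)/0.0693 − 1 = 3.2828 − 1 = 2.2828.
Since shape1/(shape1+shape2) = μ, shape1 = 0.65·2.2828 = 1.48 and shape2 = 0.35·2.2828 = 0.80.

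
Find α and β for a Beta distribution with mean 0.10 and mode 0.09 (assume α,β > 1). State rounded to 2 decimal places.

α = 8.20, β = 73.80

Let s = α+β. Mean gives α = μs = 0.10s; mode gives (α−1)/(s−2) = 0.09.
Substituting: 0.10s − 1 = 0.09(s−2) = 0.09s − 0.18, so 0.01s = 0.82 and s = 82.0000.
Then α = 0.10×82.0000 = 8.20 and β = s−α = 73.80.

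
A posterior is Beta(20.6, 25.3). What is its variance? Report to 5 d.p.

Var = αβ/[(α+β)²(α+β+1)] = (20.6×25.3)/(45.9²×46.9) = 521.18/98809.389 = 0.00527.

0.00527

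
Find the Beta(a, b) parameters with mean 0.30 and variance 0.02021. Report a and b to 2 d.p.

a = 2.82, b = 6.57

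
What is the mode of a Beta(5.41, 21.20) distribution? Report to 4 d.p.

With α,β > 1, mode = (α−1)/(α+β−2) = 4.41/24.61 = 0.1792.

0.1792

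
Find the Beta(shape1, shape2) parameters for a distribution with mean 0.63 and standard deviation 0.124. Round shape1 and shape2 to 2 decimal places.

First σ² = 0.015376. Setting shape1 = μn, shape2 = (1−μ)n with n = shape1+shape2,
μ(1−μ)/(n+1) = 0.015376 ⇒ n+1 = 0.2331/0.015376 = 15.1600 ⇒ n = 14.1600.
Hence shape1 = 0.63×14.1600 = 8.92, shape2 = 0.37×14.1600 = 5.24.

shape1 = 8.92, shape2 = 5.24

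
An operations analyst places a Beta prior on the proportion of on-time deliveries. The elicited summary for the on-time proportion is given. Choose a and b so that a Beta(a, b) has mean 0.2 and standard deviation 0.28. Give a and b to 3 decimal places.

a = 0.208, b = 0.833

First σ² = 0.0784. Setting a = μn, b = (1−μ)n with n = a+b,
μ(1−μ)/(n+1) = 0.0784 ⇒ n+1 = 0.16/0.0784 = 2.0408 ⇒ n = 1.0408.
Hence a = 0.2×1.0408 = 0.208, b = 0.8×1.0408 = 0.833.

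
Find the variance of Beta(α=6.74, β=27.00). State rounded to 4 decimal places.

0.0046

α+β = 33.74 and αβ = 181.9800, so Var = αβ/[(α+β)²(α+β+1)] = 181.9800/39547.585224 = 0.0046.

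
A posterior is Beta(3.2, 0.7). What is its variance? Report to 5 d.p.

0.03006

α+β = 3.9 and αβ = 2.24, so Var = αβ/[(α+β)²(α+β+1)] = 2.24/74.529 = 0.03006.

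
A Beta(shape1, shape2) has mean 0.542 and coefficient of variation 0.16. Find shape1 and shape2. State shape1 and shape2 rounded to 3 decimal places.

shape1 = 17.349, shape2 = 14.660

Var = (CV·μ)² = (0.16×0.542)² = 0.007520.
shape1+shape2 = μ(1−μ)/Var − 1 = 0.248236/0.007520 − 1 = 32.0085.
Thus shape1 = 0.542·32.0085 = 17.349 and shape2 = 0.458·32.0085 = 14.660.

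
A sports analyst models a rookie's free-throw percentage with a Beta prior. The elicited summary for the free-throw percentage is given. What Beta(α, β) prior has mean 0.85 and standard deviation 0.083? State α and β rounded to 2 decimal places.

α = 14.88, β = 2.63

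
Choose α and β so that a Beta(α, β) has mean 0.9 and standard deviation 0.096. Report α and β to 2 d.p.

α = 7.89, β = 0.88

σ² = 0.096² = 0.009216.
With s = α+β, Var = μ(1−μ)/(s+1), so s+1 = (0.9×0.1)/0.009216 = 9.7656 and s = 8.7656.
α = μs = 7.89, β = (1−μ)s = 0.88.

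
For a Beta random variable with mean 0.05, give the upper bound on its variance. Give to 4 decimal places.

0.0475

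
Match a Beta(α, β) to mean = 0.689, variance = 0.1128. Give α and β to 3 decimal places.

Let s = α+β. The Beta variance is μ(1−μ)/(s+1).
So s+1 = μ(1−μ)/σ² = (0.689×0.311)/0.1128 = 0.214279/0.1128 = 1.8996, giving s = 0.8996.
Then α = μs = 0.689×0.8996 = 0.620 and β = (1−μ)s = 0.311×0.8996 = 0.280.

α = 0.620, β = 0.280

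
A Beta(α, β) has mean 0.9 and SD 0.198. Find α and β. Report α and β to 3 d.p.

α = 1.166, β = 0.130

σ² = 0.198² = 0.039204.
With s = α+β, Var = μ(1−μ)/(s+1), so s+1 = (0.9×0.1)/0.039204 = 2.2957 and s = 1.2957.
α = μs = 1.166, β = (1−μ)s = 0.130.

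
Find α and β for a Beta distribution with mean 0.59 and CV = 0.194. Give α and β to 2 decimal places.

Var = (CV·μ)² = (0.194×0.59)² = 0.013101.
α+β = μ(1−μ)/Var − 1 = 0.2419/0.013101 − 1 = 17.4641.
Thus α = 0.59·17.4641 = 10.30 and β = 0.41·17.4641 = 7.16.

α = 10.30, β = 7.16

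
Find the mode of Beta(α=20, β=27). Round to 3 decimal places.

The density x^(α−1)(1−x)^(β−1) is maximised at (α−1)/(α+β−2) = 19/45 = 0.422.

0.422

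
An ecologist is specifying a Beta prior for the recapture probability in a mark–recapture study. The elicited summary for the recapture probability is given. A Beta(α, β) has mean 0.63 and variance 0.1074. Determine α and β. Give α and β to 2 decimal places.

Let s = α+β. The Beta variance is μ(1−μ)/(s+1).
So s+1 = μ(1−μ)/σ² = (0.63×0.37)/0.1074 = 0.2331/0.1074 = 2.1704, giving s = 1.1704.
Then α = μs = 0.63×1.1704 = 0.74 and β = (1−μ)s = 0.37×1.1704 = 0.43.

α = 0.74, β = 0.43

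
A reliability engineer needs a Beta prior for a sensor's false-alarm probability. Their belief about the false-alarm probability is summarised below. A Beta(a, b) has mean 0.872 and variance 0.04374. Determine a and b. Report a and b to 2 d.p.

By moment matching, a+b = μ(1−μ)/σ² − 1 = (0.872·0.128)/0.04374 − 1 = 2.5518 − 1 = 1.5518.
Since a/(a+b) = μ, a = 0.872·1.5518 = 1.35 and b = 0.128·1.5518 = 0.20.

a = 1.35, b = 0.20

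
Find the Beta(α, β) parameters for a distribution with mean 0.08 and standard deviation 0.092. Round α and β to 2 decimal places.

First σ² = 0.008464. Setting α = μn, β = (1−μ)n with n = α+β,
μ(1−μ)/(n+1) = 0.008464 ⇒ n+1 = 0.0736/0.008464 = 8.6957 ⇒ n = 7.6957.
Hence α = 0.08×7.6957 = 0.62, β = 0.92×7.6957 = 7.08.

α = 0.62, β = 7.08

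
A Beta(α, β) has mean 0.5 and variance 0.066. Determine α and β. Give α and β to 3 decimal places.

α = 1.394, β = 1.394

Let s = α+β. The Beta variance is μ(1−μ)/(s+1).
So s+1 = μ(1−μ)/σ² = (0.5×0.5)/0.066 = 0.25/0.066 = 3.7879, giving s = 2.7879.
Then α = μs = 0.5×2.7879 = 1.394 and β = (1−μ)s = 0.5×2.7879 = 1.394.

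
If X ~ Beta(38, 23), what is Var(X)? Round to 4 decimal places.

0.0038

μ = 38/61 = 0.622951; Var = μ(1−μ)/(α+β+1) = 0.2348831/62 = 0.0038.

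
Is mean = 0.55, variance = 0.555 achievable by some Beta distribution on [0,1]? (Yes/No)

No

The Beta variance bound is σ² < μ(1−μ).
Here μ(1−μ) = 0.55×0.45 = 0.2475, and 0.555 ≥ 0.2475.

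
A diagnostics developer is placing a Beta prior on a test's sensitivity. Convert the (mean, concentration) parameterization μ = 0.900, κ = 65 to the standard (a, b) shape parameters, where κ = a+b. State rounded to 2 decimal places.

Split κ in proportion μ : (1−μ): a = 0.900·65 = 58.50, b = 65 − 58.50 = 6.50.

a = 58.50, b = 6.50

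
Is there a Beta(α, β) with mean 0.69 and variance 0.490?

For any Beta, Var(X) < E[X]·(1−E[X]).
Here μ(1−μ) = 0.69×0.31 = 0.2139, and 0.490 ≥ 0.2139.

No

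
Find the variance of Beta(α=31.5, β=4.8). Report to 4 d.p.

0.0031

α+β = 36.3 and αβ = 151.20, so Var = αβ/[(α+β)²(α+β+1)] = 151.20/49149.837 = 0.0031.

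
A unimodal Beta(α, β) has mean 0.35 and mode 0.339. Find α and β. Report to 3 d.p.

α = 10.245, β = 19.027

With s = α+β: μ = α/s and mode = (α−1)/(s−2). Eliminating α = μs,
μs − 1 = m(s−2) ⇒ s(μ−m) = 1−2m ⇒ s = 0.322/0.011 = 29.2727.
So α = μs = 10.245, β = (1−μ)s = 19.027.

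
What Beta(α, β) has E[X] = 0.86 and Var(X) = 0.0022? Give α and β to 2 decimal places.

α = 46.21, β = 7.52

By moment matching, α+β = μ(1−μ)/σ² − 1 = (0.86·0.14)/0.0022 − 1 = 54.7273 − 1 = 53.7273.
Since α/(α+β) = μ, α = 0.86·53.7273 = 46.21 and β = 0.14·53.7273 = 7.52.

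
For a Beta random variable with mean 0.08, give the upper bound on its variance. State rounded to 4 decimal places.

0.0736

Var = μ(1−μ)/(α+β+1), which approaches μ(1−μ) as α+β → 0.
So the supremum is μ(1−μ) = 0.08×0.92 = 0.0736.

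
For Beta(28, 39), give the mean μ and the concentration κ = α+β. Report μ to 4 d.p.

μ = 0.4179, κ = 67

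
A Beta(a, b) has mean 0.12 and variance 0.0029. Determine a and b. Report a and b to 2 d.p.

Write ν = a+b; then a = μν and Var = μ(1−μ)/(ν+1).
ν = μ(1−μ)/Var − 1 = 0.1056/0.0029 − 1 = 35.4138.
a = 0.12·35.4138 = 4.25, b = 0.88·35.4138 = 31.16.

a = 4.25, b = 31.16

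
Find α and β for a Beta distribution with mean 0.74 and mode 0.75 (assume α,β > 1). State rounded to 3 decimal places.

α = 37.000, β = 13.000

With s = α+β: μ = α/s and mode = (α−1)/(s−2). Eliminating α = μs,
μs − 1 = m(s−2) ⇒ s(μ−m) = 1−2m ⇒ s = -0.50/-0.01 = 50.0000.
So α = μs = 37.000, β = (1−μ)s = 13.000.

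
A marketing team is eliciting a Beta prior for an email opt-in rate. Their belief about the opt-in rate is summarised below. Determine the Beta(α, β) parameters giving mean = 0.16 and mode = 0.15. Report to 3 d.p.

With s = α+β: μ = α/s and mode = (α−1)/(s−2). Eliminating α = μs,
μs − 1 = m(s−2) ⇒ s(μ−m) = 1−2m ⇒ s = 0.70/0.01 = 70.0000.
So α = μs = 11.200, β = (1−μ)s = 58.800.

α = 11.200, β = 58.800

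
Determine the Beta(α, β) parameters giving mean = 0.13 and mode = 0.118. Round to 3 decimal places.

α = 8.277, β = 55.390

With s = α+β: μ = α/s and mode = (α−1)/(s−2). Eliminating α = μs,
μs − 1 = m(s−2) ⇒ s(μ−m) = 1−2m ⇒ s = 0.764/0.012 = 63.6667.
So α = μs = 8.277, β = (1−μ)s = 55.390.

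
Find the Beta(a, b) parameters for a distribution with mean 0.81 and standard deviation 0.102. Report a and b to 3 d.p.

a = 11.172, b = 2.621

Variance = 0.102² = 0.010404. The moment-matching identity a+b = μ(1−μ)/Var − 1 gives
a+b = 0.1539/0.010404 − 1 = 13.7924, so a = μ·13.7924 = 11.172 and b = (1−μ)·13.7924 = 2.621.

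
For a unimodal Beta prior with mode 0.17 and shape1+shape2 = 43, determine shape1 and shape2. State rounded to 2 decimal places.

Mode = (shape1−1)/(κ−2) with κ = shape1+shape2, so shape1−1 = 0.17·41 = 6.97.
shape1 = 7.97; shape2 = κ − shape1 = 35.03.

shape1 = 7.97, shape2 = 35.03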